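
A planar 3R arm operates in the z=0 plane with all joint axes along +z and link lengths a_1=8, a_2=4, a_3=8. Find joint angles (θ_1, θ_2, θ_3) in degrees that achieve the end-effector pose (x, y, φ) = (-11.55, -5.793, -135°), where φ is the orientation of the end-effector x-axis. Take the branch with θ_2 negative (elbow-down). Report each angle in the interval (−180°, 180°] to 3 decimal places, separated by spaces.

-150.001 -134.997 149.998

wrist centre = target − a_3·(cos φ, sin φ) = (-5.8931, -0.1361)
cos θ_2 = (34.7477−8²−4²)/(2·8·4) = -0.7071; θ_2 = -134.9968° (elbow-down)
β = atan2(-0.1361,-5.8931) = -178.6766°; ψ = atan2(-2.8286,5.1717) = -28.6757°
θ_1 = β − ψ = -150.0009°
θ_3 = φ − θ_1 − θ_2 = 149.9977° (wrapped to (-180°,180°])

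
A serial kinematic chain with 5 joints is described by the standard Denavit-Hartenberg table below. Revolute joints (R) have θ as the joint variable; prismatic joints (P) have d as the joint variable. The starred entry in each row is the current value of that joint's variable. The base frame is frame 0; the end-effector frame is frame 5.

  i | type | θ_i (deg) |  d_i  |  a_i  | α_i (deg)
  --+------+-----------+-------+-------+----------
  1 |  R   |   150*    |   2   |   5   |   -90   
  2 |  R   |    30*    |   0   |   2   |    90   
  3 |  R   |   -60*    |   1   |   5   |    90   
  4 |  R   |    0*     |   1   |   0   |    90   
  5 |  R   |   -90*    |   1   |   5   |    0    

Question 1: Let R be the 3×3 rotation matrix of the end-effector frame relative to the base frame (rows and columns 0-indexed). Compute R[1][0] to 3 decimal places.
-0.058

End-effector x-axis (col 0 of R) = (-0.8995,-0.0580,-0.4330)
R[1][0] = -0.0580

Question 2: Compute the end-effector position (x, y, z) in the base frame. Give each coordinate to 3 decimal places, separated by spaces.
-9.138 7.967 -1.982

after link 1: o_1 = (-4.3301, 2.5000, 2.0000)
after link 2: o_2 = (-5.8301, 3.3660, 1.0000)
after link 3: o_3 = (-5.9731, 8.4486, 0.6160)
after link 4: o_4 = (-5.0736, 8.5066, 1.0490)
after link 5: o_5 = (-9.1381, 7.9665, -1.9821)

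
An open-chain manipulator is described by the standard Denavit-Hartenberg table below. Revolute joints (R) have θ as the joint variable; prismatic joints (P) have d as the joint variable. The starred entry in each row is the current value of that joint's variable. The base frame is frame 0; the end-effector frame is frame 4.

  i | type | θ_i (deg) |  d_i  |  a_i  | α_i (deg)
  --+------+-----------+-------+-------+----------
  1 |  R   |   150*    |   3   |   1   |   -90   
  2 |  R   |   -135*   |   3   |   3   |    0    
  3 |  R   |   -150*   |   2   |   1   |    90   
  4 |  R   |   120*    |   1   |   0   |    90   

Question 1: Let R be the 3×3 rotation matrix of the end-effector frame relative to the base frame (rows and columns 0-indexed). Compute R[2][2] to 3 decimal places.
End-effector z-axis (col 2 of R) = (-0.4441,-0.3209,-0.8365)
R[2][2] = -0.8365

-0.837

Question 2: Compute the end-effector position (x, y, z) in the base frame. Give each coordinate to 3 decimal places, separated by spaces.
after link 1: o_1 = (-0.8660, 0.5000, 3.0000)
after link 2: o_2 = (-0.5289, -3.1587, 5.1213)
after link 3: o_3 = (-1.7531, -4.7614, 4.1554)
after link 4: o_4 = (-2.5896, -4.2784, 4.4142)

-2.590 -4.278 4.414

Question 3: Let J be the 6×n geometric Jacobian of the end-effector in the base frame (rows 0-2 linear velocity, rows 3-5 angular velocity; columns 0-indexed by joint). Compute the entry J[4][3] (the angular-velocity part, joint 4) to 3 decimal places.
0.483

axis z_3 = (-0.8365,0.4830,0.2588); lever o_n−o_3 = (-0.8365,0.4830,0.2588)
cross product → J_v[:, 3] = (0.0000,0.0000,0.0000)
J_ω[:, 3] = z_3
entry J[4][3] = 0.4830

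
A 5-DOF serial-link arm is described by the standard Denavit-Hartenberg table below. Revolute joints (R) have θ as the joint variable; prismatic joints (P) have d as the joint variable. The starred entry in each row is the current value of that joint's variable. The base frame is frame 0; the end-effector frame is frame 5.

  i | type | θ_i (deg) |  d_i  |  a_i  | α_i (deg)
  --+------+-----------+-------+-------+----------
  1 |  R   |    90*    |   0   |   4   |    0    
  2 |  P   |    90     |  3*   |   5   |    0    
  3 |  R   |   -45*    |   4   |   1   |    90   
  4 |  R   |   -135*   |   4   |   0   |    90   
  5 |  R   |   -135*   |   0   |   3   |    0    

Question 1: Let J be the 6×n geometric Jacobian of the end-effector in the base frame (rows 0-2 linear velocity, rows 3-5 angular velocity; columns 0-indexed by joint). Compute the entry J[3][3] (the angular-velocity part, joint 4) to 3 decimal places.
0.707

axis z_3 = (0.7071,0.7071,0.0000); lever o_n−o_3 = (0.2678,2.3891,1.5000)
cross product → J_v[:, 3] = (1.0607,-1.0607,1.5000)
J_ω[:, 3] = z_3
entry J[3][3] = 0.7071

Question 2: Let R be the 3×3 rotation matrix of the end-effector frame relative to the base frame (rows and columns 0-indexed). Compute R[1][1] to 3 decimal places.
-0.854

End-effector y-axis (col 1 of R) = (-0.1464,-0.8536,-0.5000)
R[1][1] = -0.8536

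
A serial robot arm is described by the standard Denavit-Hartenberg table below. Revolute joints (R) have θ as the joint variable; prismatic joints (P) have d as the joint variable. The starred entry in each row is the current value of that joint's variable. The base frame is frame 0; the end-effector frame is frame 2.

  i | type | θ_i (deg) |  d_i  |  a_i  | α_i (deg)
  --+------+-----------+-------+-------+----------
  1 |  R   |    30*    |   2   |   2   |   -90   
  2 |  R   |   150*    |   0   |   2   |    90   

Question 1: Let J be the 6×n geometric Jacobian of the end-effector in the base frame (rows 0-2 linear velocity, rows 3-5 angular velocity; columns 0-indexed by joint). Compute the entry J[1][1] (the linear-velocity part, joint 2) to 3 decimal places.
axis z_1 = (-0.5000,0.8660,0.0000); lever o_n−o_1 = (-1.5000,-0.8660,-1.0000)
cross product → J_v[:, 1] = (-0.8660,-0.5000,1.7321)
J_ω[:, 1] = z_1
entry J[1][1] = -0.5000

-0.500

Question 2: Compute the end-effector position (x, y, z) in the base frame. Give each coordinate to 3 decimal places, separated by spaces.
after link 1: o_1 = (1.7321, 1.0000, 2.0000)
after link 2: o_2 = (0.2321, 0.1340, 1.0000)

0.232 0.134 1.000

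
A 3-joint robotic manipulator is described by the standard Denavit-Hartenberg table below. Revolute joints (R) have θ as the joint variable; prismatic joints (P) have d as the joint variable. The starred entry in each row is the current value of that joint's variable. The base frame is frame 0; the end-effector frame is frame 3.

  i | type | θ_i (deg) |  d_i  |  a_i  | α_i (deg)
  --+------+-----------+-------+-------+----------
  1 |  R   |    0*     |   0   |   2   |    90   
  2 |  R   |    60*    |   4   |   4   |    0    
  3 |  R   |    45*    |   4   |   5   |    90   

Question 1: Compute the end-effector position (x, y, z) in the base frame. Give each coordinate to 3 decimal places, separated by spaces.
2.706 -8.000 8.294

after link 1: o_1 = (2.0000, 0.0000, 0.0000)
after link 2: o_2 = (4.0000, -4.0000, 3.4641)
after link 3: o_3 = (2.7059, -8.0000, 8.2937)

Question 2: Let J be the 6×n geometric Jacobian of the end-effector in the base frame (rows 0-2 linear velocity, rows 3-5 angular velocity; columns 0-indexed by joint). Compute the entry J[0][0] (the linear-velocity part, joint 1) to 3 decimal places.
8.000

axis z_0 = ẑ; lever o_n−o_0 = (2.7059,-8.0000,8.2937)
cross product → J_v[:, 0] = (8.0000,2.7059,-0.0000)
J_ω[:, 0] = z_0
entry J[0][0] = 8.0000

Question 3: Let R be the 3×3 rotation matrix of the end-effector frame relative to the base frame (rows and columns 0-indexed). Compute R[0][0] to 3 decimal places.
End-effector x-axis (col 0 of R) = (-0.2588,0.0000,0.9659)
R[0][0] = -0.2588

-0.259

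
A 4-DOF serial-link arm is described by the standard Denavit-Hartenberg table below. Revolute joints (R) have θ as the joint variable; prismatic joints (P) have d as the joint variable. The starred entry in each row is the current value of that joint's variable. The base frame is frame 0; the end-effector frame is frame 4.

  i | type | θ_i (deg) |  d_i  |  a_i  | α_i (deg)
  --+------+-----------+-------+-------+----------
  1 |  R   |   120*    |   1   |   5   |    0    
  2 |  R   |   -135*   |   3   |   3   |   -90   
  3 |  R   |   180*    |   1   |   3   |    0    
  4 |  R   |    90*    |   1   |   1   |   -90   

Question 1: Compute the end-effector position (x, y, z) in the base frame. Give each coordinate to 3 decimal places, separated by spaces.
after link 1: o_1 = (-2.5000, 4.3301, 1.0000)
after link 2: o_2 = (0.3978, 3.5537, 4.0000)
after link 3: o_3 = (-2.2412, 5.2961, 4.0000)
after link 4: o_4 = (-1.9824, 6.2620, 5.0000)

-1.982 6.262 5.000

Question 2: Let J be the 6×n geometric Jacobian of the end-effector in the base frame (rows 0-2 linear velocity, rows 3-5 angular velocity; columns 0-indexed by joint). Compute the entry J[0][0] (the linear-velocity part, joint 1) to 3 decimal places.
axis z_0 = ẑ; lever o_n−o_0 = (-1.9824,6.2620,5.0000)
cross product → J_v[:, 0] = (-6.2620,-1.9824,0.0000)
J_ω[:, 0] = z_0
entry J[0][0] = -6.2620

-6.262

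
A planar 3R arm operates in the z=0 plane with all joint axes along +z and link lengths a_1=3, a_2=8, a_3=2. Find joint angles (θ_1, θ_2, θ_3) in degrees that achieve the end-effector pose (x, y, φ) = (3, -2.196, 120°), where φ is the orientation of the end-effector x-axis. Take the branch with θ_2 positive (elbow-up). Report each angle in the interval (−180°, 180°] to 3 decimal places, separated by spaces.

wrist centre = target − a_3·(cos φ, sin φ) = (4.0000, -3.9281)
cos θ_2 = (31.4296−3²−8²)/(2·3·8) = -0.8661; θ_2 = 150.0029° (elbow-up)
β = atan2(-3.9281,4.0000) = -44.4800°; ψ = atan2(3.9997,-3.9284) = 134.4851°
θ_1 = β − ψ = -178.9651°
θ_3 = φ − θ_1 − θ_2 = 148.9623° (wrapped to (-180°,180°])

-178.965 150.003 148.962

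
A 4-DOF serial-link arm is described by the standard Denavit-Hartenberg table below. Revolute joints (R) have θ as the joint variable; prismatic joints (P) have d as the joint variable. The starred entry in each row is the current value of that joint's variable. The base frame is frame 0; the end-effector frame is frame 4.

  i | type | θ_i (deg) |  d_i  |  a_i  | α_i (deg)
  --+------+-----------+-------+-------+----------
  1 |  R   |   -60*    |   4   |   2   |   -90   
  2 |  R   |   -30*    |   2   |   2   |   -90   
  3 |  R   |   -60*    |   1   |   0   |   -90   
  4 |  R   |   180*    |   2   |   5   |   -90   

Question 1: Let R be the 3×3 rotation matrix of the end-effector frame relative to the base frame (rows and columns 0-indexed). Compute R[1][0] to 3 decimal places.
-0.058

End-effector x-axis (col 0 of R) = (-0.9665,-0.0580,-0.2500)
R[1][0] = -0.0580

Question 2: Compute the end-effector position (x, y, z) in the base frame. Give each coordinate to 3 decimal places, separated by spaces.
after link 1: o_1 = (1.0000, -1.7321, 4.0000)
after link 2: o_2 = (3.5981, -2.2321, 5.0000)
after link 3: o_3 = (3.8481, -2.6651, 4.1340)
after link 4: o_4 = (-1.1005, -4.7542, 3.7500)

-1.100 -4.754 3.750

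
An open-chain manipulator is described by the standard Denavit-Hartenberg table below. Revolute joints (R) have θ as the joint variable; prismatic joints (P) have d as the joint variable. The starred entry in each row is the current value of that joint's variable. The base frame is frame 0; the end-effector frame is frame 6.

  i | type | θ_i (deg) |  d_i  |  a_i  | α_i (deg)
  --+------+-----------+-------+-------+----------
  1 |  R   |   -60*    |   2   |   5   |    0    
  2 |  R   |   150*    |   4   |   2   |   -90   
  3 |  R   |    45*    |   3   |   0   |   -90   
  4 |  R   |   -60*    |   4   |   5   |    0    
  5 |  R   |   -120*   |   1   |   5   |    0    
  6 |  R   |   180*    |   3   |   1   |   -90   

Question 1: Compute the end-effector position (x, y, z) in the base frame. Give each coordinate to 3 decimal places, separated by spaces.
-4.830 -9.048 1.404

after link 1: o_1 = (2.5000, -4.3301, 2.0000)
after link 2: o_2 = (2.5000, -2.3301, 6.0000)
after link 3: o_3 = (-0.5000, -2.3301, 6.0000)
after link 4: o_4 = (-4.8301, -3.3908, 1.4038)
after link 5: o_5 = (-4.8301, -7.6334, 4.2322)
after link 6: o_6 = (-4.8301, -9.0476, 1.4038)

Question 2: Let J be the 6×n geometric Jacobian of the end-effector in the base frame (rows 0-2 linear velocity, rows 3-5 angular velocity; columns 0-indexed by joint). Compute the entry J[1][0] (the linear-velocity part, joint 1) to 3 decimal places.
axis z_0 = ẑ; lever o_n−o_0 = (-4.8301,-9.0476,1.4038)
cross product → J_v[:, 0] = (9.0476,-4.8301,0.0000)
J_ω[:, 0] = z_0
entry J[1][0] = -4.8301

-4.830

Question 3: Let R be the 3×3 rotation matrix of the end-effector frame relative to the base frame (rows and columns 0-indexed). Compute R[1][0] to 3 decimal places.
0.707

End-effector x-axis (col 0 of R) = (-0.0000,0.7071,-0.7071)
R[1][0] = 0.7071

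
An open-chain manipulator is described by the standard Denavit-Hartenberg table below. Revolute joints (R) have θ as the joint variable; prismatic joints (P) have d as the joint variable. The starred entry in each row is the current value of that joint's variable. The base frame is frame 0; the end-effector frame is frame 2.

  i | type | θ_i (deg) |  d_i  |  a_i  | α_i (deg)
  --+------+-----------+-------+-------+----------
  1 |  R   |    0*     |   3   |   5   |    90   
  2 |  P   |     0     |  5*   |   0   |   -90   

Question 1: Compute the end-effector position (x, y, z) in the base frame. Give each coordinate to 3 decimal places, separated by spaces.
5.000 -5.000 3.000

after link 1: o_1 = (5.0000, 0.0000, 3.0000)
after link 2: o_2 = (5.0000, -5.0000, 3.0000)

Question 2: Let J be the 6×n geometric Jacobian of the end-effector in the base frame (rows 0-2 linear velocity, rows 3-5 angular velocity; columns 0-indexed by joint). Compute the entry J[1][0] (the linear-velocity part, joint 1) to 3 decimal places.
axis z_0 = ẑ; lever o_n−o_0 = (5.0000,-5.0000,3.0000)
cross product → J_v[:, 0] = (5.0000,5.0000,-0.0000)
J_ω[:, 0] = z_0
entry J[1][0] = 5.0000

5.000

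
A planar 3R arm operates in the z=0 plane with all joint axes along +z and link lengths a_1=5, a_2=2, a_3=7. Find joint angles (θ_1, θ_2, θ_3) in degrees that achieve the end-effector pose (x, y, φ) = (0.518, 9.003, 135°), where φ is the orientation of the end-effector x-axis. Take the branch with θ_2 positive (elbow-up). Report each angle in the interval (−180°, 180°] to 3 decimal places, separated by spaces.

28.108 29.974 76.919

wrist centre = target − a_3·(cos φ, sin φ) = (5.4677, 4.0533)
cos θ_2 = (46.3251−5²−2²)/(2·5·2) = 0.8663; θ_2 = 29.9736° (elbow-up)
β = atan2(4.0533,5.4677) = 36.5496°; ψ = atan2(0.9992,6.7325) = 8.4419°
θ_1 = β − ψ = 28.1077°
θ_3 = φ − θ_1 − θ_2 = 76.9187° (wrapped to (-180°,180°])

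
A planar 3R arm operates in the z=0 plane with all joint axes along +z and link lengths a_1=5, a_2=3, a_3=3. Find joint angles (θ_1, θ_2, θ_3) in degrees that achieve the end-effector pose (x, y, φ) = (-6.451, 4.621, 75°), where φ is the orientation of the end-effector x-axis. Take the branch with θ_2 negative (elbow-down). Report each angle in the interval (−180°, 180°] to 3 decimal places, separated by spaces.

wrist centre = target − a_3·(cos φ, sin φ) = (-7.2275, 1.7232)
cos θ_2 = (55.2056−5²−3²)/(2·5·3) = 0.7069; θ_2 = -45.0204° (elbow-down)
β = atan2(1.7232,-7.2275) = 166.5895°; ψ = atan2(-2.1221,7.1206) = -16.5952°
θ_1 = β − ψ = 183.1847°
θ_3 = φ − θ_1 − θ_2 = -63.1642° (wrapped to (-180°,180°])

-176.815 -45.020 -63.164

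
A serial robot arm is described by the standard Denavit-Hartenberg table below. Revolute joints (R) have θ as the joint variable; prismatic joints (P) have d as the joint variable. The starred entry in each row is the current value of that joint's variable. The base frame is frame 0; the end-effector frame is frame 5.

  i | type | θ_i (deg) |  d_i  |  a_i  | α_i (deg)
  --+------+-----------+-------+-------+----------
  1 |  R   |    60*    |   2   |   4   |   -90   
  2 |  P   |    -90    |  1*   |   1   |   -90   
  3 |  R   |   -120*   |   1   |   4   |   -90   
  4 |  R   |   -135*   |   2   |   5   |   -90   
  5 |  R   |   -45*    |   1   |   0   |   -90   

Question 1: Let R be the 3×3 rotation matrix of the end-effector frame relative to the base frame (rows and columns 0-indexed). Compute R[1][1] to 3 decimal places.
-0.919

End-effector y-axis (col 1 of R) = (0.1768,-0.9186,0.3536)
R[1][1] = -0.9186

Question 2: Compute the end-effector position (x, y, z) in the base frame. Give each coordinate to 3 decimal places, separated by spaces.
2.011 9.512 4.146

after link 1: o_1 = (2.0000, 3.4641, 2.0000)
after link 2: o_2 = (1.1340, 3.9641, 3.0000)
after link 3: o_3 = (-1.3660, 6.5622, 1.0000)
after link 4: o_4 = (2.1874, 8.5931, 4.4998)
after link 5: o_5 = (2.0106, 9.5117, 4.1463)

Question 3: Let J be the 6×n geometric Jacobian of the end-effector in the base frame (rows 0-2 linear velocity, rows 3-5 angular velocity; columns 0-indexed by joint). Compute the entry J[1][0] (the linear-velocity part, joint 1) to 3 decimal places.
2.011

axis z_0 = ẑ; lever o_n−o_0 = (2.0106,9.5117,4.1463)
cross product → J_v[:, 0] = (-9.5117,2.0106,0.0000)
J_ω[:, 0] = z_0
entry J[1][0] = 2.0106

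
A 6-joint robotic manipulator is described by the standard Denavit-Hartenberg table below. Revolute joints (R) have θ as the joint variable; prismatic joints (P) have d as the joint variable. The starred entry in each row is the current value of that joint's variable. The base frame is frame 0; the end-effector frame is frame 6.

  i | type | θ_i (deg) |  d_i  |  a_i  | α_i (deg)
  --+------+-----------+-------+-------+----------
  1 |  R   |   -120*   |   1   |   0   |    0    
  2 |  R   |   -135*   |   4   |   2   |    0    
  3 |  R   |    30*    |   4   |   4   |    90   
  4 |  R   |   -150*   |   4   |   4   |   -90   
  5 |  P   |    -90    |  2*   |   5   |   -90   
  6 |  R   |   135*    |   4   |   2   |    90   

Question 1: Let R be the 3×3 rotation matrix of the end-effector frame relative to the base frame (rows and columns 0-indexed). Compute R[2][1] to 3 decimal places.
End-effector y-axis (col 1 of R) = (0.6124,-0.6124,-0.5000)
R[2][1] = -0.5000

-0.500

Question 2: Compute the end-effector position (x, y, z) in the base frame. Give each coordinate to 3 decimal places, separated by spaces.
after link 1: o_1 = (0.0000, 0.0000, 1.0000)
after link 2: o_2 = (-0.5176, 1.9319, 5.0000)
after link 3: o_3 = (-3.3461, 4.7603, 9.0000)
after link 4: o_4 = (1.9319, 5.1392, 7.0000)
after link 5: o_5 = (4.7603, 9.3819, 5.2679)
after link 6: o_6 = (6.7098, 5.4324, 4.4927)

6.710 5.432 4.493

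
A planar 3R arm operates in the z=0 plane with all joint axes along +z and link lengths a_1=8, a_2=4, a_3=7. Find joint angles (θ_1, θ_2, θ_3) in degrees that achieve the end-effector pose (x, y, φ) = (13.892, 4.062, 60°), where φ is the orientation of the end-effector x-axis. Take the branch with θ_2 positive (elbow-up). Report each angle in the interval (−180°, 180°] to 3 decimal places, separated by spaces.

wrist centre = target − a_3·(cos φ, sin φ) = (10.3920, -2.0002)
cos θ_2 = (111.9944−8²−4²)/(2·8·4) = 0.4999; θ_2 = 60.0058° (elbow-up)
β = atan2(-2.0002,10.3920) = -10.8947°; ψ = atan2(3.4643,9.9996) = 19.1083°
θ_1 = β − ψ = -30.0029°
θ_3 = φ − θ_1 − θ_2 = 29.9971° (wrapped to (-180°,180°])

-30.003 60.006 29.997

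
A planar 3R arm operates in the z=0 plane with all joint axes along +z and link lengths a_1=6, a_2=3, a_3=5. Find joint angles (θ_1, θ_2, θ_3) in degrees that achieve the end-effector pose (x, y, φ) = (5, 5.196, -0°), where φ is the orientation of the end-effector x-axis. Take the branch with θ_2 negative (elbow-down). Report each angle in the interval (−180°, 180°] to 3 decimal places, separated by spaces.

120.000 -120.003 0.003

wrist centre = target − a_3·(cos φ, sin φ) = (0.0000, 5.1960)
cos θ_2 = (26.9984−6²−3²)/(2·6·3) = -0.5000; θ_2 = -120.0029° (elbow-down)
β = atan2(5.1960,0.0000) = 90.0000°; ψ = atan2(-2.5980,4.4999) = -30.0000°
θ_1 = β − ψ = 120.0000°
θ_3 = φ − θ_1 − θ_2 = 0.0029° (wrapped to (-180°,180°])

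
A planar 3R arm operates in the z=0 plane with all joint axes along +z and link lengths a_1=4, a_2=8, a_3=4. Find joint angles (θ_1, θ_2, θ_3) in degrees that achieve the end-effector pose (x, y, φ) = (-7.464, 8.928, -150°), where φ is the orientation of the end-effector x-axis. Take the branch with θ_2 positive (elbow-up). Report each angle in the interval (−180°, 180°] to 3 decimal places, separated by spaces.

89.994 30.009 89.997

wrist centre = target − a_3·(cos φ, sin φ) = (-3.9999, 10.9280)
cos θ_2 = (135.4204−4²−8²)/(2·4·8) = 0.8659; θ_2 = 30.0094° (elbow-up)
β = atan2(10.9280,-3.9999) = 110.1038°; ψ = atan2(4.0011,10.9275) = 20.1103°
θ_1 = β − ψ = 89.9935°
θ_3 = φ − θ_1 − θ_2 = 89.9971° (wrapped to (-180°,180°])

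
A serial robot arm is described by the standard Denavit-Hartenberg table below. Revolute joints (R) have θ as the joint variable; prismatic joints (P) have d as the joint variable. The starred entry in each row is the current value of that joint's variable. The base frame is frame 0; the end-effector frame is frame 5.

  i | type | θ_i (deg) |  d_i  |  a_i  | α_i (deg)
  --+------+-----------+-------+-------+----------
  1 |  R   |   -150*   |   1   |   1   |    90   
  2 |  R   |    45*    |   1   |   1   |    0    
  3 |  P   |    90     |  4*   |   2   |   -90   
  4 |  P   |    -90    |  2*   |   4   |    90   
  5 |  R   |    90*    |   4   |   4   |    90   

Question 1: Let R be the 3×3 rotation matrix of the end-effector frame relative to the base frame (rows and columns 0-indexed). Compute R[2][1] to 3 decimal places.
End-effector y-axis (col 1 of R) = (-0.6124,-0.3536,-0.7071)
R[2][1] = -0.7071

-0.707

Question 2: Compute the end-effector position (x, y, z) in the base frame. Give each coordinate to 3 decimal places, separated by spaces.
-3.529 8.355 -3.950

after link 1: o_1 = (-0.8660, -0.5000, 1.0000)
after link 2: o_2 = (-1.9784, 0.0125, 1.7071)
after link 3: o_3 = (-2.7537, 4.1837, 3.1213)
after link 4: o_4 = (-3.5289, 8.3549, 1.7071)
after link 5: o_5 = (-3.5289, 8.3549, -3.9497)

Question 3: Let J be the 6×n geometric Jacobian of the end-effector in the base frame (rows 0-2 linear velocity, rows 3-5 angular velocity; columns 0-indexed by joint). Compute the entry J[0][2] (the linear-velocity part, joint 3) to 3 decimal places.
prismatic axis z_2 = (-0.5000,0.8660,0.0000)
J_v[:, 2] = z_2; J_ω[:, 2] = (0,0,0)
entry J[0][2] = -0.5000

-0.500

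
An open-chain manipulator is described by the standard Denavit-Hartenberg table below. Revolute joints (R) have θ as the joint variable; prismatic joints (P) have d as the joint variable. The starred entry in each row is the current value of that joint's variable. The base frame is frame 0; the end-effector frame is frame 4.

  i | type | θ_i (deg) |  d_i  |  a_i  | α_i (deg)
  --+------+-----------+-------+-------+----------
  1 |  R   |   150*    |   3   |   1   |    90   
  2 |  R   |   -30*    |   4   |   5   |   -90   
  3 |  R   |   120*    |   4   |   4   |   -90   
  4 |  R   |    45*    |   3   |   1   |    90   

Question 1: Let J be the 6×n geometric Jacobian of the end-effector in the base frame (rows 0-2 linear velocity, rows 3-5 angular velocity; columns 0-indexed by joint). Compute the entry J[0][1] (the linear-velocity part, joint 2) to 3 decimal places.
2.449

axis z_1 = (0.5000,0.8660,0.0000); lever o_n−o_1 = (-0.7504,2.0770,2.8275)
cross product → J_v[:, 1] = (2.4487,-1.4138,1.6883)
J_ω[:, 1] = z_1
entry J[0][1] = 2.4487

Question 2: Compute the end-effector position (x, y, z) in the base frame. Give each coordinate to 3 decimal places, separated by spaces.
after link 1: o_1 = (-0.8660, 0.5000, 3.0000)
after link 2: o_2 = (-2.6160, 6.1292, 0.5000)
after link 3: o_3 = (-4.5801, 3.2631, 4.9641)
after link 4: o_4 = (-1.6164, 2.5770, 5.8275)

-1.616 2.577 5.828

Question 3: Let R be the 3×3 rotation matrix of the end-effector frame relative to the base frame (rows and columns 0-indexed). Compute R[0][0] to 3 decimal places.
0.265

End-effector x-axis (col 0 of R) = (0.2652,-0.8602,-0.4356)
R[0][0] = 0.2652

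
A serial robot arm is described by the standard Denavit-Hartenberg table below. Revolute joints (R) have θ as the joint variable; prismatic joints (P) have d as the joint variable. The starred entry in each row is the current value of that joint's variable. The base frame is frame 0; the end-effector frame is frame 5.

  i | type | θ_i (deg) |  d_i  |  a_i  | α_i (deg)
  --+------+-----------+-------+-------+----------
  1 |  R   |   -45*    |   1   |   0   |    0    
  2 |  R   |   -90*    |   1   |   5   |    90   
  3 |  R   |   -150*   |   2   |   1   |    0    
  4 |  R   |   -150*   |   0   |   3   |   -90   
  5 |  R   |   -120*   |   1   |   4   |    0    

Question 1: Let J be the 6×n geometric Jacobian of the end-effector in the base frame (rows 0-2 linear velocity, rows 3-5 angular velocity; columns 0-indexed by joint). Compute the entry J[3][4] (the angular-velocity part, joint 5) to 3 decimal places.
axis z_4 = (0.6124,0.6124,0.5000); lever o_n−o_4 = (-1.1300,3.7690,-1.2321)
cross product → J_v[:, 4] = (-2.6390,0.1895,3.0000)
J_ω[:, 4] = z_4
entry J[3][4] = 0.6124

0.612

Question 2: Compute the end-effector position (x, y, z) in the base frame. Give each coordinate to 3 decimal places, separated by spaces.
-6.528 1.199 2.866

after link 1: o_1 = (0.0000, 0.0000, 1.0000)
after link 2: o_2 = (-3.5355, -3.5355, 2.0000)
after link 3: o_3 = (-4.3374, -1.5089, 1.5000)
after link 4: o_4 = (-5.3980, -2.5696, 4.0981)
after link 5: o_5 = (-6.5280, 1.1994, 2.8660)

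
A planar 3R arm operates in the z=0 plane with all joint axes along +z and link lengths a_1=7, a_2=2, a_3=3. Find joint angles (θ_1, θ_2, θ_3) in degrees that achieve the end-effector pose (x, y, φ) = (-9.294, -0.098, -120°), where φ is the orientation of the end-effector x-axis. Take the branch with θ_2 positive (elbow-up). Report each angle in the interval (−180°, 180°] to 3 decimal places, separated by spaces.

149.998 60.008 29.995

wrist centre = target − a_3·(cos φ, sin φ) = (-7.7940, 2.5001)
cos θ_2 = (66.9968−7²−2²)/(2·7·2) = 0.4999; θ_2 = 60.0075° (elbow-up)
β = atan2(2.5001,-7.7940) = 162.2154°; ψ = atan2(1.7322,7.9998) = 12.2176°
θ_1 = β − ψ = 149.9978°
θ_3 = φ − θ_1 − θ_2 = 29.9947° (wrapped to (-180°,180°])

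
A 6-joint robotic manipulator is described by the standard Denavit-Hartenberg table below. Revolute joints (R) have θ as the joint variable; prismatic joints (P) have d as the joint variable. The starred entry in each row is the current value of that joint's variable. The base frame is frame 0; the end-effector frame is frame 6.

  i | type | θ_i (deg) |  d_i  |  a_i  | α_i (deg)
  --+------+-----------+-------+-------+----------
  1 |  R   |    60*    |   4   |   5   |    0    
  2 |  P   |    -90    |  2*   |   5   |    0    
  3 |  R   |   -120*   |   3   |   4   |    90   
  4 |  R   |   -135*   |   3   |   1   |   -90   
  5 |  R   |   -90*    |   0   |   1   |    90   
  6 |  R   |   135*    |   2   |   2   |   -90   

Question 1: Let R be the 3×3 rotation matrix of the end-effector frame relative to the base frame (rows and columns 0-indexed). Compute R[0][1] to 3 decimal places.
End-effector y-axis (col 1 of R) = (0.6124,0.3536,-0.7071)
R[0][1] = 0.6124

0.612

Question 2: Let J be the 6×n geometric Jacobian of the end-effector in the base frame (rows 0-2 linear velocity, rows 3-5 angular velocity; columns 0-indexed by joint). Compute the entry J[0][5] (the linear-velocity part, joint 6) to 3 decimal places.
1.573

axis z_5 = (-0.6124,-0.3536,0.7071); lever o_n−o_5 = (-1.3837,-2.4319,0.4142)
cross product → J_v[:, 5] = (1.5731,-0.7247,1.0000)
J_ω[:, 5] = z_5
entry J[0][5] = 1.5731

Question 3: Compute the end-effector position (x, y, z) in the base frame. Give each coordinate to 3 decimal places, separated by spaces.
0.595 1.216 8.707

after link 1: o_1 = (2.5000, 4.3301, 4.0000)
after link 2: o_2 = (6.8301, 1.8301, 6.0000)
after link 3: o_3 = (3.3660, -0.1699, 9.0000)
after link 4: o_4 = (2.4784, 2.7818, 8.2929)
after link 5: o_5 = (1.9784, 3.6478, 8.2929)
after link 6: o_6 = (0.5947, 1.2159, 8.7071)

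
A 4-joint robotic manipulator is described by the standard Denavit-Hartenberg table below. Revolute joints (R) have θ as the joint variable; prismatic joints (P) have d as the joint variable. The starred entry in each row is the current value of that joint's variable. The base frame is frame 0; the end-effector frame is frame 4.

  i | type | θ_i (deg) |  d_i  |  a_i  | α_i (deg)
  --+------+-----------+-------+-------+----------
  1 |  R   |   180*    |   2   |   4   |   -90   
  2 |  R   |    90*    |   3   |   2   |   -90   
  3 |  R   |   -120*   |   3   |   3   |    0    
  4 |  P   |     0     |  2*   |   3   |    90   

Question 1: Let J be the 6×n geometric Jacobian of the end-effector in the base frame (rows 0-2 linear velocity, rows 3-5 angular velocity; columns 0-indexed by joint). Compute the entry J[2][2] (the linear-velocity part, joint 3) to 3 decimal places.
axis z_2 = (1.0000,-0.0000,-0.0000); lever o_n−o_2 = (5.0000,-5.1962,3.0000)
cross product → J_v[:, 2] = (-0.0000,-3.0000,-5.1962)
J_ω[:, 2] = z_2
entry J[2][2] = -5.1962

-5.196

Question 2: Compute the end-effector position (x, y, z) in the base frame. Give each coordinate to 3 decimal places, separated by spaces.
1.000 -8.196 3.000

after link 1: o_1 = (-4.0000, 0.0000, 2.0000)
after link 2: o_2 = (-4.0000, -3.0000, 0.0000)
after link 3: o_3 = (-1.0000, -5.5981, 1.5000)
after link 4: o_4 = (1.0000, -8.1962, 3.0000)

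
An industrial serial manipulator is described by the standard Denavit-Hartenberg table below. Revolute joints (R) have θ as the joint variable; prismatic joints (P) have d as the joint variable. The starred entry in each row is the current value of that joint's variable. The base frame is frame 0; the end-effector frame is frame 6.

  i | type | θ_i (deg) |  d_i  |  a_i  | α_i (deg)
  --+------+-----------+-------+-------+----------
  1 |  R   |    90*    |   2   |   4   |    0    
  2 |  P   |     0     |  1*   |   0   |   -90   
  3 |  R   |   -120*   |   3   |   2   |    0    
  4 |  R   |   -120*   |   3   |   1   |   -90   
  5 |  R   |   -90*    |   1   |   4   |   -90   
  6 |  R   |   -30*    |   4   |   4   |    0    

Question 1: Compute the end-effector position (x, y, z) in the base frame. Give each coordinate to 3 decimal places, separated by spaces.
-13.464 -2.098 1.902

after link 1: o_1 = (0.0000, 4.0000, 2.0000)
after link 2: o_2 = (0.0000, 4.0000, 3.0000)
after link 3: o_3 = (-3.0000, 3.0000, 4.7321)
after link 4: o_4 = (-6.0000, 2.5000, 3.8660)
after link 5: o_5 = (-10.0000, 1.6340, 4.3660)
after link 6: o_6 = (-13.4641, -2.0981, 1.9019)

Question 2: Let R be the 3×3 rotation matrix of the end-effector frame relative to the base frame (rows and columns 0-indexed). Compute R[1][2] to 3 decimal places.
End-effector z-axis (col 2 of R) = (-0.0000,-0.5000,-0.8660)
R[1][2] = -0.5000

-0.500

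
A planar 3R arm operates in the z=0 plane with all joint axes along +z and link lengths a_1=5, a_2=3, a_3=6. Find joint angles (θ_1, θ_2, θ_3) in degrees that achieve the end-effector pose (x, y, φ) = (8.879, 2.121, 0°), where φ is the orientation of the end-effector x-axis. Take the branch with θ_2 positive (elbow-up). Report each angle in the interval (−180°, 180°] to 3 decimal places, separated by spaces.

-0.007 134.999 -134.991

wrist centre = target − a_3·(cos φ, sin φ) = (2.8790, 2.1210)
cos θ_2 = (12.7873−5²−3²)/(2·5·3) = -0.7071; θ_2 = 134.9987° (elbow-up)
β = atan2(2.1210,2.8790) = 36.3796°; ψ = atan2(2.1214,2.8787) = 36.3869°
θ_1 = β − ψ = -0.0073°
θ_3 = φ − θ_1 − θ_2 = -134.9913° (wrapped to (-180°,180°])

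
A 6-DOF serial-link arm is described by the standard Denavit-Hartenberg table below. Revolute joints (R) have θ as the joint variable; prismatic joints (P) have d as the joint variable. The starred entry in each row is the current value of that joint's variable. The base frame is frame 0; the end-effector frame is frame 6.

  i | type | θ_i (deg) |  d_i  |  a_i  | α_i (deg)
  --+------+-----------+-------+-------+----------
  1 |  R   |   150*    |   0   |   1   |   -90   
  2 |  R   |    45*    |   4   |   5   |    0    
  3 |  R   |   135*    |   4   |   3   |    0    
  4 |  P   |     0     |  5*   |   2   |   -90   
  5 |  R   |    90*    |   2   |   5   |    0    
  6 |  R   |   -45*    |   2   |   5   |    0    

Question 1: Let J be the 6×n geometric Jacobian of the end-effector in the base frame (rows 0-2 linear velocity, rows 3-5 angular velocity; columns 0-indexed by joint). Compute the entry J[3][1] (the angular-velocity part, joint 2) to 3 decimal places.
axis z_1 = (-0.5000,-0.8660,0.0000); lever o_n−o_1 = (2.0979,-6.3663,0.4645)
cross product → J_v[:, 1] = (-0.4022,0.2322,5.0000)
J_ω[:, 1] = z_1
entry J[3][1] = -0.5000

-0.500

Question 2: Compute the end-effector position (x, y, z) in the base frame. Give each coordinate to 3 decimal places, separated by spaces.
after link 1: o_1 = (-0.8660, 0.5000, 0.0000)
after link 2: o_2 = (-5.9279, -1.1963, -3.5355)
after link 3: o_3 = (-5.3298, -6.1604, -3.5355)
after link 4: o_4 = (-6.0978, -11.4906, -3.5355)
after link 5: o_5 = (-3.5978, -7.1604, -1.5355)
after link 6: o_6 = (1.2319, -5.8663, 0.4645)

1.232 -5.866 0.464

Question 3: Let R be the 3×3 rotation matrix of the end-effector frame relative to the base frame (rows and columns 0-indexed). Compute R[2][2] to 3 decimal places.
End-effector z-axis (col 2 of R) = (0.0000,-0.0000,1.0000)
R[2][2] = 1.0000

1.000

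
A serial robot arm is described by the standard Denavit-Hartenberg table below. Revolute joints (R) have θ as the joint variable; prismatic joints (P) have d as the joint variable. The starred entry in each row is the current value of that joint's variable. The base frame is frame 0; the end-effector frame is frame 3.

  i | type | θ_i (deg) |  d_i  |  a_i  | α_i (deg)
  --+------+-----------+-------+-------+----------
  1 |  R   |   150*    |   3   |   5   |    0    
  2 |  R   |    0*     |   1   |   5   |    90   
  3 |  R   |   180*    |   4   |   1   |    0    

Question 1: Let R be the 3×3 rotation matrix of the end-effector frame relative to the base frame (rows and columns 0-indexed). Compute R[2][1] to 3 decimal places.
End-effector y-axis (col 1 of R) = (0.0000,-0.0000,-1.0000)
R[2][1] = -1.0000

-1.000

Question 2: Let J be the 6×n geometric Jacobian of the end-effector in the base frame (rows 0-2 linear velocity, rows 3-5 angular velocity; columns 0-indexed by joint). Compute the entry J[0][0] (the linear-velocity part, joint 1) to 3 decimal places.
axis z_0 = ẑ; lever o_n−o_0 = (-5.7942,7.9641,4.0000)
cross product → J_v[:, 0] = (-7.9641,-5.7942,0.0000)
J_ω[:, 0] = z_0
entry J[0][0] = -7.9641

-7.964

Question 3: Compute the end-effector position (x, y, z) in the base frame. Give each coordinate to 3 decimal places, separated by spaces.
-5.794 7.964 4.000

after link 1: o_1 = (-4.3301, 2.5000, 3.0000)
after link 2: o_2 = (-8.6603, 5.0000, 4.0000)
after link 3: o_3 = (-5.7942, 7.9641, 4.0000)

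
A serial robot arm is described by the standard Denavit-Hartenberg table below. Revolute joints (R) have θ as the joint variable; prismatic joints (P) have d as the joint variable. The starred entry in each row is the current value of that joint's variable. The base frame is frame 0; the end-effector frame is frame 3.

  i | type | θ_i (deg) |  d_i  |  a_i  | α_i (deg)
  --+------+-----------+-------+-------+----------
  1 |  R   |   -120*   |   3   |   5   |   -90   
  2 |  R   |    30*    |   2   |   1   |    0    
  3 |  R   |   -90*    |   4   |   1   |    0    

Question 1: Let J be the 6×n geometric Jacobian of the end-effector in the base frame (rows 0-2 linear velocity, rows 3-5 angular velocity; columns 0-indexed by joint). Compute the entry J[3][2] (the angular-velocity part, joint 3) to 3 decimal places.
0.866

axis z_2 = (0.8660,-0.5000,0.0000); lever o_n−o_2 = (3.2141,-2.4330,0.8660)
cross product → J_v[:, 2] = (-0.4330,-0.7500,-0.5000)
J_ω[:, 2] = z_2
entry J[3][2] = 0.8660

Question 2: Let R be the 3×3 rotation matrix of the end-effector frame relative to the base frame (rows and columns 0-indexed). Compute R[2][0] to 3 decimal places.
End-effector x-axis (col 0 of R) = (-0.2500,-0.4330,0.8660)
R[2][0] = 0.8660

0.866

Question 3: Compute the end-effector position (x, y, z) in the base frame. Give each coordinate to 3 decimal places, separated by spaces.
after link 1: o_1 = (-2.5000, -4.3301, 3.0000)
after link 2: o_2 = (-1.2010, -6.0801, 2.5000)
after link 3: o_3 = (2.0131, -8.5131, 3.3660)

2.013 -8.513 3.366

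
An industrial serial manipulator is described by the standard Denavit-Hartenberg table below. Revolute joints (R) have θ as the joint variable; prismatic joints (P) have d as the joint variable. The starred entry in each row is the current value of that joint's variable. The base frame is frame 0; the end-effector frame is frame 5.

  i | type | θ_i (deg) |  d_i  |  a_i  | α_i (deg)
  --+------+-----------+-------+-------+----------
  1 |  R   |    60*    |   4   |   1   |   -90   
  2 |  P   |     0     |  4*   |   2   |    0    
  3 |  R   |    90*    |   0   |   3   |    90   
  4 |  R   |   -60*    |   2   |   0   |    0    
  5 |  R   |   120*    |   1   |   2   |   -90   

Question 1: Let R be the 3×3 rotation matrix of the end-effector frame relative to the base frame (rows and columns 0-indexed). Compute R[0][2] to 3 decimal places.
End-effector z-axis (col 2 of R) = (-0.4330,0.2500,0.8660)
R[0][2] = -0.4330

-0.433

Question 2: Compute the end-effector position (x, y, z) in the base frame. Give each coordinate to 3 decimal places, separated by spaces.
-1.964 8.062 0.000

after link 1: o_1 = (0.5000, 0.8660, 4.0000)
after link 2: o_2 = (-1.9641, 4.5981, 4.0000)
after link 3: o_3 = (-1.9641, 4.5981, 1.0000)
after link 4: o_4 = (-0.9641, 6.3301, 1.0000)
after link 5: o_5 = (-1.9641, 8.0622, 0.0000)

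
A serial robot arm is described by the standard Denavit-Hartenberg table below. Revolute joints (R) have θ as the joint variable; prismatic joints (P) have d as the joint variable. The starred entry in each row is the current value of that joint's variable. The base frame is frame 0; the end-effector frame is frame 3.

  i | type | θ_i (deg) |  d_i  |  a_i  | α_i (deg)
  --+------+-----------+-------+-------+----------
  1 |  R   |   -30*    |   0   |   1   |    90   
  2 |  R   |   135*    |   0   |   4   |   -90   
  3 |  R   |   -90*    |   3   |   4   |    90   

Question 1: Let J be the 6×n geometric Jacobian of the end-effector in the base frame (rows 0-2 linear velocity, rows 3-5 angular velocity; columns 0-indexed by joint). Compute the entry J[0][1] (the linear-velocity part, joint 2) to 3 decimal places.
-0.612

axis z_1 = (-0.5000,-0.8660,0.0000); lever o_n−o_1 = (-6.2866,-0.9892,0.7071)
cross product → J_v[:, 1] = (-0.6124,0.3536,-4.9497)
J_ω[:, 1] = z_1
entry J[0][1] = -0.6124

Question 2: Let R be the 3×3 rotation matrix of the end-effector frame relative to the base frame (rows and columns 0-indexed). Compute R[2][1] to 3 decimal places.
End-effector y-axis (col 1 of R) = (-0.6124,0.3536,-0.7071)
R[2][1] = -0.7071

-0.707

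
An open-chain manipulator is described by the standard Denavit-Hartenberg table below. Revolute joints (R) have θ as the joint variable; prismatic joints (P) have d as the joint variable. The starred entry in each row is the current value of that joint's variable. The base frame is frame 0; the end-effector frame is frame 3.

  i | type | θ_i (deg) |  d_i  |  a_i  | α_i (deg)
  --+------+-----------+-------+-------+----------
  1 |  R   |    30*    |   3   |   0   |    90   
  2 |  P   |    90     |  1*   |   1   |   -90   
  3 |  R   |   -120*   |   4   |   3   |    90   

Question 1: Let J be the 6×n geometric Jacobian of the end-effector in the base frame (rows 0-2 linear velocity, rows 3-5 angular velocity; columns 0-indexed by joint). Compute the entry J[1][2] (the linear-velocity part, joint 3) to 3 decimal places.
axis z_2 = (-0.8660,-0.5000,0.0000); lever o_n−o_2 = (-2.1651,-4.2500,-1.5000)
cross product → J_v[:, 2] = (0.7500,-1.2990,2.5981)
J_ω[:, 2] = z_2
entry J[1][2] = -1.2990

-1.299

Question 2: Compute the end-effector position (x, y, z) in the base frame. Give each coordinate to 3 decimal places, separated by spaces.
after link 1: o_1 = (0.0000, 0.0000, 3.0000)
after link 2: o_2 = (0.5000, -0.8660, 4.0000)
after link 3: o_3 = (-1.6651, -5.1160, 2.5000)

-1.665 -5.116 2.500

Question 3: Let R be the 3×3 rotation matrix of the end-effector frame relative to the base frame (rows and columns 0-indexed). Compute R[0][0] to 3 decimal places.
End-effector x-axis (col 0 of R) = (0.4330,-0.7500,-0.5000)
R[0][0] = 0.4330

0.433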